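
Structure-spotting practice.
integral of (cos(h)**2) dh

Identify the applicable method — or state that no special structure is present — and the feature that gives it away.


Method: a trigonometric identity — the exponent on cos(h)**2 is even — the power-reduction identity is the standard preprocessing step.


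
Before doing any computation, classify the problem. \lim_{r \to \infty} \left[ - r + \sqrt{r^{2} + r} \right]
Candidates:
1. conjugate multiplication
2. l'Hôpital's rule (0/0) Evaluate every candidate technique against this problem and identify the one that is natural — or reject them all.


Technique: conjugate multiplication — both pieces blow up but their difference is finite; the conjugate trick rationalizes \sqrt{r^{2} + r} - r.
- conjugate multiplication — applicable, and directly so.
- l'Hôpital's rule (0/0) — the expression is a difference driving to ∞ − ∞, not a 0/0 quotient — there is no ratio for the rule to differentiate.


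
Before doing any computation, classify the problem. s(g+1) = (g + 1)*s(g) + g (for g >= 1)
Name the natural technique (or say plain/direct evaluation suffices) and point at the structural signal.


Verdict: a summation factor — the coefficient g + 1 drifts with the index, so no fixed root exists; normalizing by the cumulative product telescopes it.


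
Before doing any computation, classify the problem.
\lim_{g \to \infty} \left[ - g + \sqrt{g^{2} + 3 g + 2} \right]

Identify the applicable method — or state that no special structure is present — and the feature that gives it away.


Verdict: conjugate multiplication — both pieces blow up but their difference is finite; the conjugate trick rationalizes \sqrt{g^{2} + 3 g + 2} - g.


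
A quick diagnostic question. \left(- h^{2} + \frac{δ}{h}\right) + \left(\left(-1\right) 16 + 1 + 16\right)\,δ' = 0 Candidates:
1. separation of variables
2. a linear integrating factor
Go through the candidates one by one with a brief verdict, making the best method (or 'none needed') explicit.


Technique: a linear integrating factor — linear in the unknown with genuine forcing: multiply through by the exponential of the integrated coefficient and the left side closes into one derivative.
- separation of variables — the two dependences are entangled, not a clean product of one-variable pieces.
- a linear integrating factor: yes — fits the structure here.


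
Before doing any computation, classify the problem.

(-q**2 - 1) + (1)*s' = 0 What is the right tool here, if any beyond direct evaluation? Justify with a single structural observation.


Technique: no special technique — the slope is a function of q alone, so integrate both sides directly.


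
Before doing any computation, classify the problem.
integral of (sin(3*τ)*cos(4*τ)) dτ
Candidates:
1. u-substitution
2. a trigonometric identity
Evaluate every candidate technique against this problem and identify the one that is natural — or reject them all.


Method: a trigonometric identity — sin(3*τ)*cos(4*τ) is a beat pattern — rewrite the product as a sum of single-frequency waves before integrating.
- u-substitution: no subexpression of the integrand serves as a whole-integral substitution inner — individual terms may offer their own, but none carries its derivative as a factor of the full integrand; a working change of variable would have to be constructed from outside the expression.
- a trigonometric identity — a fit — the right tool for this form.


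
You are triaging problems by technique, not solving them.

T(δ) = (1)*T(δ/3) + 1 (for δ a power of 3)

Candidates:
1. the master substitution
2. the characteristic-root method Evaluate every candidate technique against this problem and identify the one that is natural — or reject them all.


Best approach: the master substitution — the argument δ/3 divides the index by 3; the standard δ = 3^m substitution converts it to a constant-shift recurrence.
- the master substitution: a fit — the right tool for this form.
- the characteristic-root method — a divided-index call is not the fixed-shift linear shape that characteristic roots solve.


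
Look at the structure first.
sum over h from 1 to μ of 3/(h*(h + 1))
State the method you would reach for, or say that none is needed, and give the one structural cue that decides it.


Verdict: telescoping — split 3/(h*(h + 1)) by partial fractions and the pieces are one function at shifted arguments — interior terms cancel.


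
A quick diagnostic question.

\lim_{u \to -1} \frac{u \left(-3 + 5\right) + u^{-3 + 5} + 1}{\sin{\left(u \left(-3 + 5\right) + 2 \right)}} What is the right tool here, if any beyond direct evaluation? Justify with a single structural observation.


Technique: l'Hôpital's rule (0/0) — numerator and denominator both vanish at -1 — a genuine 0/0 form, which is exactly when l'Hôpital applies. A first-order expansion at the point is an equally standard path; the rule packages it.


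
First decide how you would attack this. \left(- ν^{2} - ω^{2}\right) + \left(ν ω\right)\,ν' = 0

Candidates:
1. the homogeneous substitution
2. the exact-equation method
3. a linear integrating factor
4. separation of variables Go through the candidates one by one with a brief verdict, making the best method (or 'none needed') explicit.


Diagnosis: the homogeneous substitution — the slope's numerator and denominator share total degree; set v = ν/ω and the equation drops to separable form. A Bernoulli substitution is a fair alternative on this equation directly; the homogeneous reading takes it as given.
- the homogeneous substitution: applies; the problem has the shape this method handles.
- the exact-equation method: the mixed-partials test fails on this split — it is not an exact differential as presented.
- a linear integrating factor: the unknown enters nonlinearly (through a power, a denominator, or a transcendental function), which the linear integrating-factor recipe cannot absorb as-is — any repair would come from a preliminary substitution, not the factor.
- separation of variables: no algebra isolates the independent variable on one side and the unknown on the other.


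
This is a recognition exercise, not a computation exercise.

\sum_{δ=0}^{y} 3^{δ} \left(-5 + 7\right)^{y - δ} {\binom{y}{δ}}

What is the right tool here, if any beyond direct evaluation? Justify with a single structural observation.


Technique: the binomial theorem — terms weighting {\binom{y}{δ}} against matched powers of 3 and (-5 + 7) reassemble into (3 + (-5 + 7))^y by the binomial theorem.


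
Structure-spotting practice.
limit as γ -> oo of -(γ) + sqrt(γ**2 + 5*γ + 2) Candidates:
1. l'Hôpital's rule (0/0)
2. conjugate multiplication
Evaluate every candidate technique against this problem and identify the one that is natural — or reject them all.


Method: conjugate multiplication — this difference gives up after one conjugate multiplication — the radical structure cancels against its conjugate.
- l'Hôpital's rule (0/0): substitution produces ∞ − ∞ rather than a vanishing quotient; the rule needs a 0/0 ratio to act on.
- conjugate multiplication: a fit — the right tool for this form.


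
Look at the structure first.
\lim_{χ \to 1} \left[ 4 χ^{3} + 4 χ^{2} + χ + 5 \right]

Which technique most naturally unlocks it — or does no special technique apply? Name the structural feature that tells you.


Verdict: no special technique — no zero denominators, no indeterminate clash at 1 — substitute and read off the value.


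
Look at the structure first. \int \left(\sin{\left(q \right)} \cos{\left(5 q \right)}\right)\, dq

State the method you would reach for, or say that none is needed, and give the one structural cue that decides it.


Verdict: a trigonometric identity — two sinusoids at different rates multiply in \sin{\left(q \right)} \cos{\left(5 q \right)}; the product-to-sum identity uncouples them.


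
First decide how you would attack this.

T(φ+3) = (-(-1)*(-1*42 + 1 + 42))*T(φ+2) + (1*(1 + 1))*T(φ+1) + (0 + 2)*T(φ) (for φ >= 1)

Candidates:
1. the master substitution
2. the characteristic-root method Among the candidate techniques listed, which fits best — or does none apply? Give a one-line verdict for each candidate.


Best approach: the characteristic-root method — shift-invariance with fixed coefficients calls for exponential trials; the characteristic polynomial finds every r^φ.
- the master substitution — there is no divide-the-index recursive argument.
- the characteristic-root method: yes, a natural case for it.


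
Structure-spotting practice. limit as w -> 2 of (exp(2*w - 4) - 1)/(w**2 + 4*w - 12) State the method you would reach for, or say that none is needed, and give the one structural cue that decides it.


Best approach: l'Hôpital's rule (0/0) — substituting 2 gives 0 over 0; differentiate top and bottom once and re-evaluate. Expanding numerator and denominator to first order gives the same value — the rule automates exactly that.


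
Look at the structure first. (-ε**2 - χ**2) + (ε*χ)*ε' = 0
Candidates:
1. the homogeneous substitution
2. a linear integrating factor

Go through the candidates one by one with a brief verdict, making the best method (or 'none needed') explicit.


Best approach: the homogeneous substitution — the slope is degree-zero homogeneous: the ratio substitution v = ε/χ collapses it. Rearranged, this also fits the Bernoulli template directly; the homogeneous substitution reads the structure without the rearrangement.
- the homogeneous substitution — applicable, and directly so.
- a linear integrating factor: the unknown enters nonlinearly (through a power, a denominator, or a transcendental function), which the linear integrating-factor recipe cannot absorb as-is — any repair would come from a preliminary substitution, not the factor.


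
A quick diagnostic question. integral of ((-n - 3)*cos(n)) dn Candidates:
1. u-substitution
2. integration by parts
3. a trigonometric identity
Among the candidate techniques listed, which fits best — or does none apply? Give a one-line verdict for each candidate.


Best approach: integration by parts — differentiate -n - 3, integrate cos(n): each pass lowers the polynomial degree, so parts terminates.
- u-substitution — no subexpression of the integrand serves as a whole-integral substitution inner — individual terms may offer their own, but none carries its derivative as a factor of the full integrand; a working change of variable would have to be constructed from outside the expression.
- integration by parts: applies; the problem has the shape this method handles.
- a trigonometric identity: neither the even-power reduction nor the product-to-sum identity applies to this structure.


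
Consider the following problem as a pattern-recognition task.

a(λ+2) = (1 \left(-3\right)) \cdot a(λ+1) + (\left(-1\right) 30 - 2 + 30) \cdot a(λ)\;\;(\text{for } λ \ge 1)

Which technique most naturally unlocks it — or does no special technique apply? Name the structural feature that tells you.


Best approach: the characteristic-root method — every coefficient is a fixed number and the forcing is zero — substitute r^λ and read off the root equation.


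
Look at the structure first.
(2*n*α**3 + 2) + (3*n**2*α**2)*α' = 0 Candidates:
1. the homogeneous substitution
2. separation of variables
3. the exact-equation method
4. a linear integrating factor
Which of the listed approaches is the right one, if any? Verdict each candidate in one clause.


Best approach: the exact-equation method — equality of cross partials is the green light — assemble the potential function term by term.
- the homogeneous substitution: solved for the derivative, the right side changes under joint scaling of the two variables.
- separation of variables: the two dependences are entangled, not a clean product of one-variable pieces.
- the exact-equation method: applies; the problem has the shape this method handles.
- a linear integrating factor: a nonlinear term in the unknown puts this outside the integrating-factor template.


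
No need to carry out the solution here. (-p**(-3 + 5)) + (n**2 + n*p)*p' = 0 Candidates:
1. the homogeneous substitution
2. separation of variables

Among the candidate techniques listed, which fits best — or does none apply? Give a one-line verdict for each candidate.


Diagnosis: the homogeneous substitution — the slope is degree-zero homogeneous: the ratio substitution v = p/n collapses it. With the right rearrangement (exchanging the roles of the variables where needed), this also fits a Bernoulli template; the homogeneous substitution reads the structure directly.
- the homogeneous substitution — yes, a natural case for it.
- separation of variables: no division isolates the independent variable from the unknown.


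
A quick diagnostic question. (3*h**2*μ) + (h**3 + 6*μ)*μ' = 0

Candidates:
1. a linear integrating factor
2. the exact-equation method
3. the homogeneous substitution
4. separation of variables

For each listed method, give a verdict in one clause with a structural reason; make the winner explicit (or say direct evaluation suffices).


Method: the exact-equation method — 3*h**2*μ and h**3 + 6*μ pass the exactness check on the nose, so no integrating factor in h or μ is needed at all.
- a linear integrating factor — a nonlinear term in the unknown puts this outside the integrating-factor template.
- the exact-equation method: a fit — the right tool for this form.
- the homogeneous substitution — the ratio of the variables does not determine the slope.
- separation of variables: the two dependences are entangled, not a clean product of one-variable pieces.


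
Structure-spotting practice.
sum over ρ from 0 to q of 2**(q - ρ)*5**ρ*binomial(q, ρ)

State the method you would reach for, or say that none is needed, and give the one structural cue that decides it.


Verdict: the binomial theorem — the binomial coefficients weight matched powers of 5 and 2, which is exactly the expansion of a binomial power.


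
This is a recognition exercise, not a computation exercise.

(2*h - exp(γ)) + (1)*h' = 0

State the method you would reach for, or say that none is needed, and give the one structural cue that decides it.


Diagnosis: a linear integrating factor — the equation is linear in h with coefficient 2; multiplying by the integrating factor exp(∫2) makes the left side a perfect derivative.


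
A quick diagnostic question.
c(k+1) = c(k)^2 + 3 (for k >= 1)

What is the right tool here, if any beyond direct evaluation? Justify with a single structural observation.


Best approach: no special technique — the recurrence is nonlinear in the sequence terms; no linear-recurrence method fits it as written — one iterates or studies it directly.


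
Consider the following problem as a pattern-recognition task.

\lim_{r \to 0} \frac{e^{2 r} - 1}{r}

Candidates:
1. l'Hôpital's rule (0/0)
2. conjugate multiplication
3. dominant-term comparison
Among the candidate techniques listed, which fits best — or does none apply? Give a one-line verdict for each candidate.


Method: l'Hôpital's rule (0/0) — plug in 0: top and bottom both hit zero, so differentiate each and retry. One could equally expand both pieces locally and compare leading terms; the rule does that in one stroke.
- l'Hôpital's rule (0/0) — applies; the problem has the shape this method handles.
- conjugate multiplication: there is no infinity-minus-infinity radical difference to rationalize.
- dominant-term comparison: this limit is not decided by comparing leading-term growth at infinity.


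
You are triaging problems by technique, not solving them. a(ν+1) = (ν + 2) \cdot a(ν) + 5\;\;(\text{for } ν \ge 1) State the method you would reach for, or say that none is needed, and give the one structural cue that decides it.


Best approach: a summation factor — with the index-dependent coefficient ν + 2, dividing by the cumulative product turns the left side into a pure difference.


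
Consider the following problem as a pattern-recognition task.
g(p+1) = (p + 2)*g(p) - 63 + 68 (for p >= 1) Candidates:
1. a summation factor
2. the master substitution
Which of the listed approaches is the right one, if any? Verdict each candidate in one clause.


Verdict: a summation factor — with the index-dependent coefficient p + 2, dividing by the cumulative product turns the left side into a pure difference.
- a summation factor: yes — fits the structure here.
- the master substitution: with no divided-index recursive call, reindexing by powers of a base buys nothing.


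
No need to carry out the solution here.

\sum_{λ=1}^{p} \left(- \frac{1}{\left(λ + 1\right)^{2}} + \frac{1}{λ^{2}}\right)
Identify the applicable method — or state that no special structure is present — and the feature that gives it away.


Best approach: telescoping — consecutive terms evaluate one function at adjacent indices (\frac{1}{λ^{2}} is its current value): one term's tail is the next term's head, so the chain collapses.


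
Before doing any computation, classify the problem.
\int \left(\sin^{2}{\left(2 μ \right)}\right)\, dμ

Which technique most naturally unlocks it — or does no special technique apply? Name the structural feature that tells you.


Diagnosis: a trigonometric identity — the exponent on \sin^{2}{\left(2 μ \right)} is even — the power-reduction identity is the standard preprocessing step.


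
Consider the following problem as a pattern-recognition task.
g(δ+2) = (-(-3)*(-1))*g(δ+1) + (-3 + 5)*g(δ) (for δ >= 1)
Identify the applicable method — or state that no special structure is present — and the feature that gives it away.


Method: the characteristic-root method — the recurrence treats every index alike (constant coefficients, no forcing) — precisely the regime where r^δ trials close it.


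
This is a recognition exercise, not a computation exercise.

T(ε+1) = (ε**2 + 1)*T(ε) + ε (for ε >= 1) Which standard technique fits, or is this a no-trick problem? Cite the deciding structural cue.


Diagnosis: a summation factor — the coefficient ε**2 + 1 drifts with the index, so no fixed root exists; normalizing by the cumulative product telescopes it.


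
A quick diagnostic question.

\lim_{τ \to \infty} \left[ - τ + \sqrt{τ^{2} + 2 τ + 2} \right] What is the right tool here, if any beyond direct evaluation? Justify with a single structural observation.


Method: conjugate multiplication — infinity minus infinity with a radical in play — multiply by the conjugate so the divergences of \sqrt{τ^{2} + 2 τ + 2} and τ annihilate.


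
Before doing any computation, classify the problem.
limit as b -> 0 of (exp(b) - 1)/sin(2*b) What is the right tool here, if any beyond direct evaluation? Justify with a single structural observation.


Diagnosis: l'Hôpital's rule (0/0) — plug in 0: top and bottom both hit zero, so differentiate each and retry. The standard small-argument limits would also carry it; the rule is the systematic route.


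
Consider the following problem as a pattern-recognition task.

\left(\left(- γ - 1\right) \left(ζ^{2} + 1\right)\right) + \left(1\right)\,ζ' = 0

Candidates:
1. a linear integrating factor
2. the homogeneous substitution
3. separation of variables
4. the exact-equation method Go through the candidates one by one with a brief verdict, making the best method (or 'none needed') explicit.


Method: separation of variables — one side of the product carries the independent variable, the other the unknown — the textbook separation shape.
- a linear integrating factor — the unknown enters nonlinearly (through a power, a denominator, or a transcendental function), which the linear integrating-factor recipe cannot absorb as-is — any repair would come from a preliminary substitution, not the factor.
- the homogeneous substitution — the ratio substitution does not collapse this equation.
- separation of variables: applicable, and directly so.
- the exact-equation method: the mixed-partials test fails on this split — it is not an exact differential as presented.


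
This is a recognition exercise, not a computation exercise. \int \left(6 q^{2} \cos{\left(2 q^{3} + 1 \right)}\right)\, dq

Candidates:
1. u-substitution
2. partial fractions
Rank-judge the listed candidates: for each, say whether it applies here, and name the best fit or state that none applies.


Diagnosis: u-substitution — structure check: outer function, inner expression 2 q^{3} + 1, inner derivative as a factor — the classic u = 2 q^{3} + 1 pattern.
- u-substitution — yes, a natural case for it.
- partial fractions — there is no rational-function structure to decompose.


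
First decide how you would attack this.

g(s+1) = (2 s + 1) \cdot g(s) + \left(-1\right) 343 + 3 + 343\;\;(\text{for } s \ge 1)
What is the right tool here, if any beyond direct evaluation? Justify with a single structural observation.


Verdict: a summation factor — it is first-order linear but the coefficient 2 s + 1 depends on the index, so multiply through by a summation factor to telescope it.


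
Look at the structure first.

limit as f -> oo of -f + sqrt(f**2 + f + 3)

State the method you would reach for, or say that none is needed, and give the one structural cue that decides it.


Technique: conjugate multiplication — both pieces blow up but their difference is finite; the conjugate trick rationalizes sqrt(f**2 + f + 3) - f.


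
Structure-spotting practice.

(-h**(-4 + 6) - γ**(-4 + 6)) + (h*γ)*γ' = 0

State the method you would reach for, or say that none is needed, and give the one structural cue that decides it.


Method: the homogeneous substitution — the slope is degree-zero homogeneous: the ratio substitution v = γ/h collapses it. This doubles as a Bernoulli equation in the unknown as written; the homogeneous route needs no setup at all.


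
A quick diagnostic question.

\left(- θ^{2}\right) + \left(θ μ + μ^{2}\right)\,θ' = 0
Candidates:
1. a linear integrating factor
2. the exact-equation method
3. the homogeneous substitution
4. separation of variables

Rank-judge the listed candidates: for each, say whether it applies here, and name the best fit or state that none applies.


Method: the homogeneous substitution — the slope's numerator and denominator share total degree; set v = θ/μ and the equation drops to separable form. This can also be massaged into Bernoulli form (the roles of the variables may need exchanging); the homogeneous substitution avoids that setup.
- a linear integrating factor — a nonlinear term in the unknown puts this outside the integrating-factor template.
- the exact-equation method — the cross partial derivatives disagree, so no single potential exists.
- the homogeneous substitution — yes — fits the structure here.
- separation of variables — no division isolates the independent variable from the unknown.


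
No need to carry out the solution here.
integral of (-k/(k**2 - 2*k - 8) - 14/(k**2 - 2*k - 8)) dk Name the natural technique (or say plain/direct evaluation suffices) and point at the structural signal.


Verdict: partial fractions — break k**2 - 2*k - 8 into its roots and the integral splits into logarithm-sized bites.


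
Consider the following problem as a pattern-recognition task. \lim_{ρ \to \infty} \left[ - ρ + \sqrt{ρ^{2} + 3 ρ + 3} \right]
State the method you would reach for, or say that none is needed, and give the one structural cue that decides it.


Verdict: conjugate multiplication — the difference \sqrt{ρ^{2} + 3 ρ + 3} - ρ is an ∞ − ∞ stalemate; its conjugate partner breaks the tie.


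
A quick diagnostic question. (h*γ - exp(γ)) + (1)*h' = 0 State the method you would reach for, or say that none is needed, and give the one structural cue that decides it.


Verdict: a linear integrating factor — linear in the unknown with genuine forcing: multiply through by the exponential of the integrated coefficient and the left side closes into one derivative.


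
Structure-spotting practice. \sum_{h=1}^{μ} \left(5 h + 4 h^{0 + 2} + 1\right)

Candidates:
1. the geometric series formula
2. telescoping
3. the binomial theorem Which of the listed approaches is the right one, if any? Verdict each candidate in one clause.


Method: no special technique — Faulhaber territory: sum each constant-multiple power of h with its closed-form formula, no trick required.
- the geometric series formula — no single multiplier carries one term to the next throughout the sum.
- telescoping: neither a shifted-difference shape nor integer-spaced poles are present.
- the binomial theorem — no binomial coefficients pair with matched powers.


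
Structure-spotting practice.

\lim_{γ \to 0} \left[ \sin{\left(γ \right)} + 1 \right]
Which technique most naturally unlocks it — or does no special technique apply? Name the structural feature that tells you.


Verdict: no special technique — the function is continuous at 0; evaluation is itself the limit, no machinery required.


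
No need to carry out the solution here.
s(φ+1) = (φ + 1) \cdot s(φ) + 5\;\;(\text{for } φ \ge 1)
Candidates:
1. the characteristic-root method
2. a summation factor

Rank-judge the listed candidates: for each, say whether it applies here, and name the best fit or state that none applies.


Best approach: a summation factor — with the index-dependent coefficient φ + 1, dividing by the cumulative product turns the left side into a pure difference.
- the characteristic-root method — an index-dependent weight blocks the pure exponential ansatz.
- a summation factor — applicable, and directly so.


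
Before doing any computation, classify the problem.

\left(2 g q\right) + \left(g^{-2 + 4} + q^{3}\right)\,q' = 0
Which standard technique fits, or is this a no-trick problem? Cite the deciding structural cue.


Diagnosis: the exact-equation method — because the two cross partials coincide, the form is conservative as written — recover its potential in (g, q).


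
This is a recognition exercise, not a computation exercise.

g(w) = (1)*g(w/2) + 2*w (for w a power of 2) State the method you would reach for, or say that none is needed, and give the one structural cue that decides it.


Method: the master substitution — the argument shrinks by the factor 2, so measure the index on a logarithmic scale and the recursion becomes a shift.


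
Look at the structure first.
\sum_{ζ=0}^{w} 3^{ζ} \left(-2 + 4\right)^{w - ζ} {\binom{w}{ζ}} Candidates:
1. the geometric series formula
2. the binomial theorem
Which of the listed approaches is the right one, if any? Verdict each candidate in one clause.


Verdict: the binomial theorem — the binomial coefficients weight matched powers of 3 and (-2 + 4), which is exactly the expansion of a binomial power.
- the geometric series formula — no single multiplier carries one term to the next throughout the sum.
- the binomial theorem: yes, a natural case for it.


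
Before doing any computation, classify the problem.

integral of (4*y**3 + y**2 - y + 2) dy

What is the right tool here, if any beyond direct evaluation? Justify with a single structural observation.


Diagnosis: no special technique — the integrand is a sum of constant multiples of powers of y — integrate term by term.


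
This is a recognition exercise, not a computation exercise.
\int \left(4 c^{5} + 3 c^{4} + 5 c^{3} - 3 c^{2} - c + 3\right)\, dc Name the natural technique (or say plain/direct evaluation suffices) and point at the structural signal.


Verdict: no special technique — nothing composite, nothing rational, nothing trigonometric — each constant-multiple power of c integrates by the power rule alone.


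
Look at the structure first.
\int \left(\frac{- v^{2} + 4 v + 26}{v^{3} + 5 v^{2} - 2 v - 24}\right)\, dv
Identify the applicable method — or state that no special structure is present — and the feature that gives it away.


Diagnosis: partial fractions — v^{3} + 5 v^{2} - 2 v - 24 splits into linear pieces, so the quotient is a sum of simple fractions — decompose before integrating.


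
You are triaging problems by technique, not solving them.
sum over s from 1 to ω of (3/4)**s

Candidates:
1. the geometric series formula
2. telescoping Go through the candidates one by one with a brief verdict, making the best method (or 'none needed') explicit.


Best approach: the geometric series formula — each term is 3/4 times the previous one, so the geometric-series formula applies directly.
- the geometric series formula: yes, a natural case for it.
- telescoping — the terms as presented offer no neighboring cancellation — a telescoping rewrite may exist, but the displayed structure does not hand one over.


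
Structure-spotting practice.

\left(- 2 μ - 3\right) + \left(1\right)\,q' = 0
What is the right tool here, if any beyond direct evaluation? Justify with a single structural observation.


Method: no special technique — the slope is a function of μ alone, so integrate both sides directly.


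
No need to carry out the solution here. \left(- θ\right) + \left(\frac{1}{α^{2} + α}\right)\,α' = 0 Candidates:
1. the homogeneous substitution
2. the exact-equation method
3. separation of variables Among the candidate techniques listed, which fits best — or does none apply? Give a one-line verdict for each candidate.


Method: separation of variables — one side of the product carries the independent variable, the other the unknown — the textbook separation shape. A Bernoulli substitution applies to this equation as given; separation takes the same equation in its displayed form.
- the homogeneous substitution — the slope changes under joint rescaling, failing the degree-zero test.
- the exact-equation method — any potential here is of the trivial single-variable kind; the exact method earns its name only with genuine cross terms.
- separation of variables — applies; the problem has the shape this method handles.


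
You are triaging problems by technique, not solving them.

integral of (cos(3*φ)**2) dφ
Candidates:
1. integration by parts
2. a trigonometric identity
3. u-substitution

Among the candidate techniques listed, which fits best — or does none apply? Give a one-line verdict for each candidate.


Method: a trigonometric identity — an even power like cos(3*φ)**2 flattens under the half-angle identity into first-degree cosines you can integrate directly.
- integration by parts — not the natural route: no polynomial-kernel product appears — a recursive parts reduction of the trigonometric product exists, but the identity rewrite is direct.
- a trigonometric identity: yes, a natural case for it.
- u-substitution — no subexpression of the integrand pairs with its own derivative as a factor — individual terms may offer their own substitutions, but any change of variable covering the whole integral would have to be constructed from outside the expression.


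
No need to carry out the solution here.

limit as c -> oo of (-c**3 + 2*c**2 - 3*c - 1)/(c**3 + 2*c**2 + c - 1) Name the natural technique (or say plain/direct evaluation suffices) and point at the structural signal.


Best approach: dominant-term comparison — at large c only the top-degree terms survive; compare the leading terms and the limit falls out. Viewed as a single quotient this is an ∞/∞ form — an at-infinity application of l'Hôpital's rule would also resolve it; comparing leading growth reads the answer without differentiating.


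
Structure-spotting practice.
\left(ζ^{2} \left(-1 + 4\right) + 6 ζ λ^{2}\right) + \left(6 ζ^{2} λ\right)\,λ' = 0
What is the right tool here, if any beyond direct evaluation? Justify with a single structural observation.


Method: the exact-equation method — because the two cross partials coincide, the form is conservative as written — recover its potential in (ζ, λ).


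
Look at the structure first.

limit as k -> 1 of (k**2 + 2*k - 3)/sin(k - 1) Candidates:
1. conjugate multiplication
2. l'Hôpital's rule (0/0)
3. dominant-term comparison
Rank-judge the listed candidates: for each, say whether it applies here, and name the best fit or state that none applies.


Best approach: l'Hôpital's rule (0/0) — both numerator and denominator vanish at 1: the genuine 0/0 indeterminate that l'Hôpital exists for. Known elementary limits would finish this too — the rule just bypasses the case analysis.
- conjugate multiplication: there are no radicals in tension whose conjugate would simplify matters.
- l'Hôpital's rule (0/0) — applies; the problem has the shape this method handles.
- dominant-term comparison — this is not a rational comparison of growth rates at infinity.


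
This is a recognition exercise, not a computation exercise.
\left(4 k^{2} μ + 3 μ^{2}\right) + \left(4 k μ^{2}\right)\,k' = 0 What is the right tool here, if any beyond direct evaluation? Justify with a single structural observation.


Verdict: the exact-equation method — the compatibility test passes: the k-derivative of 4 k^{2} μ + 3 μ^{2} matches the μ-derivative of 4 k μ^{2}, so integrate a potential.


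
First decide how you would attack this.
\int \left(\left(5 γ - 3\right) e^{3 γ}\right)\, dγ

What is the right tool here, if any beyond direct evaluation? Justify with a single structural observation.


Best approach: integration by parts — a polynomial factor 5 γ - 3 multiplies e^{3 γ}; differentiating 5 γ - 3 lowers its degree while e^{3 γ} integrates cleanly, so parts wins.


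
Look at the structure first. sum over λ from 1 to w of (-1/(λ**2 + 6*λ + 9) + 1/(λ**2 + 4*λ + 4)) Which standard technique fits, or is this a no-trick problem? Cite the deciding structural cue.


Best approach: telescoping — consecutive terms evaluate one function at adjacent indices (1/(λ**2 + 4*λ + 4) is its current value): one term's tail is the next term's head, so the chain collapses.


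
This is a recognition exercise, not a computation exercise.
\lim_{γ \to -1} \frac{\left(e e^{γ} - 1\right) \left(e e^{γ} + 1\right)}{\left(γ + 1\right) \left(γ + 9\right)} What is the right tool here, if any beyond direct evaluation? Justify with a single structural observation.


Method: l'Hôpital's rule (0/0) — substituting -1 gives 0 over 0; differentiate top and bottom once and re-evaluate. One could equally expand both pieces locally and compare leading terms; the rule does that in one stroke.


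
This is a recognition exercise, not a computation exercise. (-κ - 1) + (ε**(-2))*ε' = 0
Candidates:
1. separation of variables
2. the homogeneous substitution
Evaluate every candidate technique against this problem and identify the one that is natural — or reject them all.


Verdict: separation of variables — solved for the derivative, the right side splits multiplicatively into a function of each variable alone — divide and integrate each side.
- separation of variables: a fit — the right tool for this form.
- the homogeneous substitution — rescaling both variables together changes the slope, so no ratio substitution collapses it.


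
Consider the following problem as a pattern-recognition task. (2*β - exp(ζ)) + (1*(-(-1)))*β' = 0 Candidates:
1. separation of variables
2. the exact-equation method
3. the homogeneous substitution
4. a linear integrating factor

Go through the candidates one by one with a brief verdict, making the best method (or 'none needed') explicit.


Method: a linear integrating factor — β appears only to the first power with coefficient 2 — the classic integrating-factor setup.
- separation of variables — the two dependences do not factor apart.
- the exact-equation method — no potential function has this form as its differential, as written.
- the homogeneous substitution: the slope does not depend on the ratio of the variables alone.
- a linear integrating factor: yes, a natural case for it.


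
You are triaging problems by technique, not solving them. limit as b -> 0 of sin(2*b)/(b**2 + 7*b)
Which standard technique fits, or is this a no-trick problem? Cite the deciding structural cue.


Method: l'Hôpital's rule (0/0) — the 0/0 form at 0 is the signature situation for l'Hôpital's rule. One could equally expand both pieces locally and compare leading terms; the rule does that in one stroke.


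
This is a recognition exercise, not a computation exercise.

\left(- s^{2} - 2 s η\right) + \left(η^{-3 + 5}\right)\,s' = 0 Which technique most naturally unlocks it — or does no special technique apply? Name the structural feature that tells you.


Method: the homogeneous substitution — the slope is degree-zero homogeneous: the ratio substitution v = s/η collapses it. A Bernoulli rewrite works here as the equation stands — the homogeneous substitution is the more immediate reading.


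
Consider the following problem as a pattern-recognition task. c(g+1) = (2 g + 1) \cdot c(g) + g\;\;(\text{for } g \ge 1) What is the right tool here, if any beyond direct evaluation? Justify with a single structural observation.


Method: a summation factor — normalize by the running product of 2 g + 1: the left side becomes a difference, and differences sum.


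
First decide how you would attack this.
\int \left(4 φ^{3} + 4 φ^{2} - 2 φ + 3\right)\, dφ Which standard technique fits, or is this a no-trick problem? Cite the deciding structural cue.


Verdict: no special technique — nothing composite, nothing rational, nothing trigonometric — each constant-multiple power of φ integrates by the power rule alone.


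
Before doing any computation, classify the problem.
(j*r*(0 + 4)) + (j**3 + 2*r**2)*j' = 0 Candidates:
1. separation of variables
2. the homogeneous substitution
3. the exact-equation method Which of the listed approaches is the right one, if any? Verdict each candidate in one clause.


Method: the exact-equation method — equality of cross partials is the green light — assemble the potential function term by term.
- separation of variables: no algebra isolates the independent variable on one side and the unknown on the other.
- the homogeneous substitution — the ratio of the variables does not determine the slope.
- the exact-equation method: yes — fits the structure here.


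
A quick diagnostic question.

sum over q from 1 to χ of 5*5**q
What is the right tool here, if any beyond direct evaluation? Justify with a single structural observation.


Diagnosis: the geometric series formula — term-over-term division gives 5 every time — index-free ratio, geometric sum formula applies.


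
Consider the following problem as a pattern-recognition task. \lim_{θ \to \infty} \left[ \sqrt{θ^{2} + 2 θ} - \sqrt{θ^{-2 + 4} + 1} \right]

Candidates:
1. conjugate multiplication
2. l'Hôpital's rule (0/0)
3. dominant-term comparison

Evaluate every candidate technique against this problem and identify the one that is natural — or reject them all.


Method: conjugate multiplication — the difference \sqrt{θ^{2} + 2 θ} - \sqrt{θ^{-2 + 4} + 1} is an ∞ − ∞ stalemate; its conjugate partner breaks the tie.
- conjugate multiplication — a fit — the right tool for this form.
- l'Hôpital's rule (0/0): no quotient structure at all: the clash is ∞ minus ∞, which rationalizing converts into a tractable ratio.
- dominant-term comparison — this limit is not decided by comparing polynomial growth at infinity.


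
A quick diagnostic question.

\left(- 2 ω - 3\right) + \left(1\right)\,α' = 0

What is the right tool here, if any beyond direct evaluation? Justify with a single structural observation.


Verdict: no special technique — with α absent the equation is not coupled at all: direct integration in ω.


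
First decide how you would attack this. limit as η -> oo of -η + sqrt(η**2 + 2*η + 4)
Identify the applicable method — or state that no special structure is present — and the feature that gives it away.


Method: conjugate multiplication — the ∞ − ∞ radical form is the exact trigger for the conjugate maneuver.
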